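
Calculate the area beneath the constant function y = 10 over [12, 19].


The area under a constant function y = 10 is a rectangle.
Width = 19 - 12 = 7
Height = 10
Area = width * height
= 7 * 10
= 70

70


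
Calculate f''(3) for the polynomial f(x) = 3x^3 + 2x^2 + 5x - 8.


First derivative:
f'(x) = 9x^2 + 4x + 5
Second derivative:
f''(x) = 18x + 4
Substitute x = 3:
f''(3) = 18 * 3 + 4
= 54 + 4
= 58

58


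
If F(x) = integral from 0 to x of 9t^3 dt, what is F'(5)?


By the Fundamental Theorem of Calculus (Part 1):
If F(x) = integral from 0 to x of f(t) dt, then F'(x) = f(x)
Here f(t) = 9t^3
So F'(x) = 9x^3
Evaluate at x = 5:
F'(5) = 9 * 5^3
= 9 * 125
= 1125

1125


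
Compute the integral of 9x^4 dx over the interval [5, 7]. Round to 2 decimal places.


Find the antiderivative of 9x^4:
F(x) = 9/5 * x^5
Apply the Fundamental Theorem of Calculus:
F(7) - F(5)
= 9/5 * 7^5 - 9/5 * 5^5
= 9/5 * (16807 - 3125)
= 9/5 * 13682
= 123138/5 = 24627.60

24627.60


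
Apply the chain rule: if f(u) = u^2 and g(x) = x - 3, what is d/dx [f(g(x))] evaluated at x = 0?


Using the chain rule: (f(g(x)))' = f'(g(x)) * g'(x)
First, find g(0):
g(0) = 1 * 0 - 3 = -3
Next, f'(u) = 2u
And g'(x) = 1
So f'(g(0)) * g'(0)
= 2 * (-3) * 1
= -6

-6


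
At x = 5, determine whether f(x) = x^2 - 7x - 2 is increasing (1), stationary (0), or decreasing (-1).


Compute f'(x) to determine behavior:
f'(x) = 2x - 7
f'(5) = 2 * 5 - 7
= 10 - 7
= 3
Since f'(5) > 0, the function is increasing (1)

1


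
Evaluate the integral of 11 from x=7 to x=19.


The integral of a constant k over [a, b] equals k * (b - a).
integral from 7 to 19 of 11 dx
= 11 * (19 - 7)
= 11 * 12
= 132

132


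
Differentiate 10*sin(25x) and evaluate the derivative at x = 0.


Apply the chain rule to differentiate 10*sin(25x):
d/dx [10*sin(25x)]
= 10 * cos(25x) * d/dx(25x)
= 10 * 25 * cos(25x)
= 250 * cos(25x)
Evaluate at x = 0:
= 250 * cos(0)
= 250 * 1
= 250

250


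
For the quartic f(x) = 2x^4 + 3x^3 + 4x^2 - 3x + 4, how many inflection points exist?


Inflection points occur where f''(x) = 0 and concavity changes.
f(x) = 2x^4 + 3x^3 + 4x^2 - 3x + 4
f'(x) = 8x^3 + 9x^2 + 8x - 3
f''(x) = 24x^2 + 18x + 8
This is a quadratic in x. Use the discriminant to count real roots.
Discriminant = (18)^2 - 4 * 24 * 8
= 324 - 768
= -444
Since discriminant < 0, f''(x) = 0 has no real solutions.
Number of inflection points: 0

0


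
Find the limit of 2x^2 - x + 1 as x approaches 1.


Since polynomials are continuous, we use direct substitution.
lim(x->1) of 2x^2 - x + 1
= 2 * 1^2 - 1 * 1 + 1
= 2 - 1 + 1
= 2

2


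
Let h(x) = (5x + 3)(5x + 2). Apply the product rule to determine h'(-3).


Let u(x) = 5x + 3 and v(x) = 5x + 2
u'(x) = 5
v'(x) = 5
Product rule: h'(x) = u'(x)*v(x) + u(x)*v'(x)
= 5 * (5x + 2) + (5x + 3) * 5
At x = -3:
u(-3) = 5 * (-3) + 3 = -12
v(-3) = 5 * (-3) + 2 = -13
h'(-3) = 5 * (-13) + (-12) * 5
= -65 - 60
= -125

-125


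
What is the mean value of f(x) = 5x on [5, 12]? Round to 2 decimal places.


Average value = 1/(b-a) * integral from a to b of f(x) dx
First compute the integral of 5x:
F(x) = (5/2)x^2
F(12) = 5/2 * 144 + 0 * 12 = 360
F(5) = 5/2 * 25 + 0 * 5 = 125/2
Integral = 360 - 125/2 = 595/2
Average = (595/2) / (12 - 5) = (595/2) / 7
= 85/2 = 42.50

42.50


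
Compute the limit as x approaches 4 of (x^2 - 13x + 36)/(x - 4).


Direct substitution gives 0/0, so we factor the numerator.
Factor: (x^2 - 13x + 36) = (x - 4)(x - 9)
Cancel the common factor (x - 4):
(x^2 - 13x + 36)/(x - 4) = (x - 9)
Now substitute x = 4:
= (4) - (9) = -5

-5


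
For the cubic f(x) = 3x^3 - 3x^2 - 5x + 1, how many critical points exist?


Find where f'(x) = 0:
f(x) = 3x^3 - 3x^2 - 5x + 1
f'(x) = 9x^2 - 6x - 5
This is a quadratic in x. Use the discriminant to count real roots.
Discriminant = (-6)^2 - 4 * 9 * (-5)
= 36 - (-180)
= 216
Since discriminant > 0, f'(x) = 0 has 2 real solutions.
Number of critical points: 2

2


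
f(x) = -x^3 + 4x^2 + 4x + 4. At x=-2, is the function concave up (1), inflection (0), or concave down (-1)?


Concavity is determined by the sign of f''(x).
f(x) = -x^3 + 4x^2 + 4x + 4
f'(x) = -3x^2 + 8x + 4
f''(x) = -6x + 8
f''(-2) = -6 * (-2) + 8
= 12 + 8
= 20
Since f''(-2) > 0, the function is concave up (1)

1


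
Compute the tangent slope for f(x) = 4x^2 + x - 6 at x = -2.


The slope of the tangent line equals f'(x) at the point.
f(x) = 4x^2 + x - 6
f'(x) = 8x + 1
At x = -2:
f'(-2) = 8 * (-2) + 1
= -16 + 1
= -15

-15


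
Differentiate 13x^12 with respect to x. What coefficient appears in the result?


We apply the power rule: d/dx [ax^n] = a*n * x^(n-1)
d/dx [13x^12]
= 13 * 12 * x^(12-1)
= 156x^11
The coefficient is 156

156


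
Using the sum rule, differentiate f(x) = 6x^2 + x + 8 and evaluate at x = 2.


Differentiate term by term using power and sum rules:
f(x) = 6x^2 + x + 8
f'(x) = 12x + 1
Substitute x = 2:
f'(2) = 12 * 2 + 1
= 24 + 1
= 25

25


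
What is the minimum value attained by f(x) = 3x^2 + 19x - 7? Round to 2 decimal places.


For a quadratic f(x) = ax^2 + bx + c with a > 0, the minimum is at the vertex.
Vertex x-coordinate: x = -b/(2a)
x = -(19) / (2 * 3)
x = -19/6
Substitute back to find the minimum value:
f(-19/6) = 3 * (-19/6)^2 + 19 * (-19/6) - 7
= 361/12 - 361/6 - 7
= -445/12 ≈ -37.08

-37.08


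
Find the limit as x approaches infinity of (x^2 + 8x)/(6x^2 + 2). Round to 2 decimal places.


For limits at infinity with equal-degree polynomials,
we compare leading coefficients.
Numerator leading term: x^2
Denominator leading term: 6x^2
Divide both by x^2:
lim = (1 + 8/x) / (6 + 2/x^2)
As x -> infinity, the 1/x and 1/x^2 terms vanish:
= 1/6 ≈ 0.17

0.17


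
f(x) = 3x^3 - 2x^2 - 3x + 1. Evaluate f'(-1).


Differentiate f(x) = 3x^3 - 2x^2 - 3x + 1 term by term:
f'(x) = 9x^2 - 4x - 3
Substitute x = -1:
f'(-1) = 9 * (-1)^2 - 4 * (-1) - 3
= 9 + 4 - 3
= 10

10


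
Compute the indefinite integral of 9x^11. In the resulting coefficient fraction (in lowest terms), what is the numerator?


Apply the power rule for integration:
integral of ax^n dx = a/(n+1) * x^(n+1) + C
integral of 9x^11 dx
= 9/12 * x^12 + C
= 3/4 * x^12 + C
The coefficient in lowest terms is 3/4, and its numerator is 3

3


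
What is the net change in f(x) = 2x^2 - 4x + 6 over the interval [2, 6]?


Net change = f(b) - f(a)
f(x) = 2x^2 - 4x + 6
Compute f(6):
f(6) = 2 * 6^2 - 4 * 6 + 6
= 72 - 24 + 6
= 54
Compute f(2):
f(2) = 2 * 2^2 - 4 * 2 + 6
= 8 - 8 + 6
= 6
Net change = 54 - 6 = 48

48


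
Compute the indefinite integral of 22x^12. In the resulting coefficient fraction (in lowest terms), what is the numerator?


Apply the power rule for integration:
integral of ax^n dx = a/(n+1) * x^(n+1) + C
integral of 22x^12 dx
= 22/13 * x^13 + C
The coefficient in lowest terms is 22/13, and its numerator is 22

22


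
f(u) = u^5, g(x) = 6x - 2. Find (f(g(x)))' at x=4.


Using the chain rule: (f(g(x)))' = f'(g(x)) * g'(x)
First, find g(4):
g(4) = 6 * 4 - 2 = 22
Next, f'(u) = 5u^4
And g'(x) = 6
So f'(g(4)) * g'(4)
= 5 * 22^4 * 6
= 5 * 234256 * 6
= 7027680

7027680


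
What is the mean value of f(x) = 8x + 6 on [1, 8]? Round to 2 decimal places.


Average value = 1/(b-a) * integral from a to b of f(x) dx
First compute the integral of 8x + 6:
F(x) = 4x^2 + 6x
F(8) = 4 * 64 + 6 * 8 = 304
F(1) = 4 * 1 + 6 * 1 = 10
Integral = 304 - 10 = 294
Average = 294 / (8 - 1) = 294 / 7
= 42 = 42.00

42.00


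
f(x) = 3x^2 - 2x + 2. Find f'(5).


Differentiate term by term using power and sum rules:
f(x) = 3x^2 - 2x + 2
f'(x) = 6x - 2
Substitute x = 5:
f'(5) = 6 * 5 - 2
= 30 - 2
= 28

28


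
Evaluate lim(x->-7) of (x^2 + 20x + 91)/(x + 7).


Direct substitution gives 0/0, so we factor the numerator.
Factor: (x^2 + 20x + 91) = (x + 7)(x + 13)
Cancel the common factor (x + 7):
(x^2 + 20x + 91)/(x + 7) = (x + 13)
Now substitute x = -7:
= (-7) - (-13) = 6

6


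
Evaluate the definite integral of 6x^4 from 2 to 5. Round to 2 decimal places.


Find the antiderivative of 6x^4:
F(x) = 6/5 * x^5
Apply the Fundamental Theorem of Calculus:
F(5) - F(2)
= 6/5 * 5^5 - 6/5 * 2^5
= 6/5 * (3125 - 32)
= 6/5 * 3093
= 18558/5 = 3711.60

3711.60


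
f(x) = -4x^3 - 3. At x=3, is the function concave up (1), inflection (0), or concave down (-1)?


Concavity is determined by the sign of f''(x).
f(x) = -4x^3 - 3
f'(x) = -12x^2
f''(x) = -24x
f''(3) = -24 * 3 + 0
= -72 + 0
= -72
Since f''(3) < 0, the function is concave down (-1)

-1


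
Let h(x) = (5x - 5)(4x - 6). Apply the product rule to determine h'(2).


Let u(x) = 5x - 5 and v(x) = 4x - 6
u'(x) = 5
v'(x) = 4
Product rule: h'(x) = u'(x)*v(x) + u(x)*v'(x)
= 5 * (4x - 6) + (5x - 5) * 4
At x = 2:
u(2) = 5 * 2 - 5 = 5
v(2) = 4 * 2 - 6 = 2
h'(2) = 5 * 2 + 5 * 4
= 10 + 20
= 30

30


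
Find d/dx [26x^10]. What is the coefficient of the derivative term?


We apply the power rule: d/dx [ax^n] = a*n * x^(n-1)
d/dx [26x^10]
= 26 * 10 * x^(10-1)
= 260x^9
The coefficient is 260

260


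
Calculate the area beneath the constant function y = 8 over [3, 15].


The area under a constant function y = 8 is a rectangle.
Width = 15 - 3 = 12
Height = 8
Area = width * height
= 12 * 8
= 96

96


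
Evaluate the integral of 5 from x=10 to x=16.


The integral of a constant k over [a, b] equals k * (b - a).
integral from 10 to 16 of 5 dx
= 5 * (16 - 10)
= 5 * 6
= 30

30


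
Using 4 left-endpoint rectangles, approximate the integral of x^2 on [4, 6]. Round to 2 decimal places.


Left Riemann sum uses left endpoints of each subinterval.
Interval: [4, 6], n = 4
dx = (6 - 4) / 4 = 1/2
Left endpoints: [4, 9/2, 5, 11/2]
f values: [16, 81/4, 25, 121/4]
Sum = dx * (sum of f values)
= 1/2 * 183/2
= 183/4 = 45.75

45.75


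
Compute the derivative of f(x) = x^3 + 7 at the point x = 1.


Differentiate f(x) = x^3 + 7 term by term:
f'(x) = 3x^2
Substitute x = 1:
f'(1) = 3 * 1^2 + 0 * 1 + 0
= 3 + 0 + 0
= 3

3


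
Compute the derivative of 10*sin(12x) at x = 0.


Apply the chain rule to differentiate 10*sin(12x):
d/dx [10*sin(12x)]
= 10 * cos(12x) * d/dx(12x)
= 10 * 12 * cos(12x)
= 120 * cos(12x)
Evaluate at x = 0:
= 120 * cos(0)
= 120 * 1
= 120

120


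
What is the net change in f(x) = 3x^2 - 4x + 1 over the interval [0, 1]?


Net change = f(b) - f(a)
f(x) = 3x^2 - 4x + 1
Compute f(1):
f(1) = 3 * 1^2 - 4 * 1 + 1
= 3 - 4 + 1
= 0
Compute f(0):
f(0) = 3 * 0^2 - 4 * 0 + 1
= 0 + 0 + 1
= 1
Net change = 0 - 1 = -1

-1


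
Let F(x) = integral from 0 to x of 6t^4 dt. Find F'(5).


By the Fundamental Theorem of Calculus (Part 1):
If F(x) = integral from 0 to x of f(t) dt, then F'(x) = f(x)
Here f(t) = 6t^4
So F'(x) = 6x^4
Evaluate at x = 5:
F'(5) = 6 * 5^4
= 6 * 625
= 3750

3750


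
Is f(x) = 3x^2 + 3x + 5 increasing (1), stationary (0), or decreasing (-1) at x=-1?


Compute f'(x) to determine behavior:
f'(x) = 6x + 3
f'(-1) = 6 * (-1) + 3
= -6 + 3
= -3
Since f'(-1) < 0, the function is decreasing (-1)

-1


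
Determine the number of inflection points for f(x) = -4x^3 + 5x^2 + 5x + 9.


Inflection points occur where f''(x) = 0 and concavity changes.
f(x) = -4x^3 + 5x^2 + 5x + 9
f'(x) = -12x^2 + 10x + 5
f''(x) = -24x + 10
Set f''(x) = 0:
-24x + 10 = 0
x = -10 / (-24) = 5/12
Since f''(x) is linear (degree 1), it changes sign at this point.
Therefore there is exactly 1 inflection point.

1


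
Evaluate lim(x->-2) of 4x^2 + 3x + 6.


Since polynomials are continuous, we use direct substitution.
lim(x->-2) of 4x^2 + 3x + 6
= 4 * (-2)^2 + 3 * (-2) + 6
= 16 - 6 + 6
= 16

16


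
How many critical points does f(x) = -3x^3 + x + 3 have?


Find where f'(x) = 0:
f(x) = -3x^3 + x + 3
f'(x) = -9x^2 + 1
This is a quadratic in x. Use the discriminant to count real roots.
Discriminant = (0)^2 - 4 * (-9) * 1
= 0 - (-36)
= 36
Since discriminant > 0, f'(x) = 0 has 2 real solutions.
Number of critical points: 2

2


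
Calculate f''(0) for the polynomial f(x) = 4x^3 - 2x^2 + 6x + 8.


First derivative:
f'(x) = 12x^2 - 4x + 6
Second derivative:
f''(x) = 24x - 4
Substitute x = 0:
f''(0) = 24 * 0 - 4
= 0 - 4
= -4

-4


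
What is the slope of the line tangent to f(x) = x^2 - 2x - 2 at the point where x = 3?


The slope of the tangent line equals f'(x) at the point.
f(x) = x^2 - 2x - 2
f'(x) = 2x - 2
At x = 3:
f'(3) = 2 * 3 - 2
= 6 - 2
= 4

4


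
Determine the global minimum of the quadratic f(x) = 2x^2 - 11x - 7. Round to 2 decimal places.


For a quadratic f(x) = ax^2 + bx + c with a > 0, the minimum is at the vertex.
Vertex x-coordinate: x = -b/(2a)
x = -(-11) / (2 * 2)
x = 11/4
Substitute back to find the minimum value:
f(11/4) = 2 * (11/4)^2 - 11 * (11/4) - 7
= 121/8 - 121/4 - 7
= -177/8 ≈ -22.13

-22.13


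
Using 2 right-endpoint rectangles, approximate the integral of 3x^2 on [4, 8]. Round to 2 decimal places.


Right Riemann sum uses right endpoints of each subinterval.
Interval: [4, 8], n = 2
dx = (8 - 4) / 2 = 2
Right endpoints: [6, 8]
f values: [108, 192]
Sum = dx * (sum of f values)
= 2 * 300
= 600 = 600.00

600.00


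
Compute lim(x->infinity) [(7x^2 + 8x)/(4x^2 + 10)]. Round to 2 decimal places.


For limits at infinity with equal-degree polynomials,
we compare leading coefficients.
Numerator leading term: 7x^2
Denominator leading term: 4x^2
Divide both by x^2:
lim = (7 + 8/x) / (4 + 10/x^2)
As x -> infinity, the 1/x and 1/x^2 terms vanish:
= 7/4 = 1.75

1.75


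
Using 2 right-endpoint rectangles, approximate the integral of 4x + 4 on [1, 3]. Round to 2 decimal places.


Right Riemann sum uses right endpoints of each subinterval.
Interval: [1, 3], n = 2
dx = (3 - 1) / 2 = 1
Right endpoints: [2, 3]
f values: [12, 16]
Sum = dx * (sum of f values)
= 1 * 28
= 28 = 28.00

28.00


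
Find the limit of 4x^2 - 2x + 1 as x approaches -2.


Since polynomials are continuous, we use direct substitution.
lim(x->-2) of 4x^2 - 2x + 1
= 4 * (-2)^2 - 2 * (-2) + 1
= 16 + 4 + 1
= 21

21


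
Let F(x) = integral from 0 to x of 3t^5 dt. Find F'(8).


By the Fundamental Theorem of Calculus (Part 1):
If F(x) = integral from 0 to x of f(t) dt, then F'(x) = f(x)
Here f(t) = 3t^5
So F'(x) = 3x^5
Evaluate at x = 8:
F'(8) = 3 * 8^5
= 3 * 32768
= 98304

98304


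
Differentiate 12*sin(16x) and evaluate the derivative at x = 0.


Apply the chain rule to differentiate 12*sin(16x):
d/dx [12*sin(16x)]
= 12 * cos(16x) * d/dx(16x)
= 12 * 16 * cos(16x)
= 192 * cos(16x)
Evaluate at x = 0:
= 192 * cos(0)
= 192 * 1
= 192

192


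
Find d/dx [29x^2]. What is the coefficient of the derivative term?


We apply the power rule: d/dx [ax^n] = a*n * x^(n-1)
d/dx [29x^2]
= 29 * 2 * x^(2-1)
= 58x
The coefficient is 58

58


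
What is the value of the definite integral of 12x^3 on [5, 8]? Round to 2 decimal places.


Find the antiderivative of 12x^3:
F(x) = 12/4 * x^4
Apply the Fundamental Theorem of Calculus:
F(8) - F(5)
= 12/4 * 8^4 - 12/4 * 5^4
= 12/4 * (4096 - 625)
= 12/4 * 3471
= 10413 = 10413.00

10413.00


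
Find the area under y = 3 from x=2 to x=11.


The area under a constant function y = 3 is a rectangle.
Width = 11 - 2 = 9
Height = 3
Area = width * height
= 9 * 3
= 27

27


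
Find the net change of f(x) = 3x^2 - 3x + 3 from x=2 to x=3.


Net change = f(b) - f(a)
f(x) = 3x^2 - 3x + 3
Compute f(3):
f(3) = 3 * 3^2 - 3 * 3 + 3
= 27 - 9 + 3
= 21
Compute f(2):
f(2) = 3 * 2^2 - 3 * 2 + 3
= 12 - 6 + 3
= 9
Net change = 21 - 9 = 12

12


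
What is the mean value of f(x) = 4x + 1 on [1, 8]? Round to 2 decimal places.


Average value = 1/(b-a) * integral from a to b of f(x) dx
First compute the integral of 4x + 1:
F(x) = 2x^2 + x
F(8) = 2 * 64 + 1 * 8 = 136
F(1) = 2 * 1 + 1 * 1 = 3
Integral = 136 - 3 = 133
Average = 133 / (8 - 1) = 133 / 7
= 19 = 19.00

19.00


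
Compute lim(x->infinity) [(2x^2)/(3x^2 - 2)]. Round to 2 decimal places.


For limits at infinity with equal-degree polynomials,
we compare leading coefficients.
Numerator leading term: 2x^2
Denominator leading term: 3x^2
Divide both by x^2:
lim = (2) / (3 - 2/x^2)
As x -> infinity, the 1/x and 1/x^2 terms vanish:
= 2/3 ≈ 0.67

0.67


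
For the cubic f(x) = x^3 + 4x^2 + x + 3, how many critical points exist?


Find where f'(x) = 0:
f(x) = x^3 + 4x^2 + x + 3
f'(x) = 3x^2 + 8x + 1
This is a quadratic in x. Use the discriminant to count real roots.
Discriminant = (8)^2 - 4 * 3 * 1
= 64 - 12
= 52
Since discriminant > 0, f'(x) = 0 has 2 real solutions.
Number of critical points: 2

2


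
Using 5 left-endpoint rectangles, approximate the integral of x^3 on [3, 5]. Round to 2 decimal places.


Left Riemann sum uses left endpoints of each subinterval.
Interval: [3, 5], n = 5
dx = (5 - 3) / 5 = 2/5
Left endpoints: [3, 17/5, 19/5, 21/5, 23/5]
f values: [27, 4913/125, 6859/125, 9261/125, 12167/125]
Sum = dx * (sum of f values)
= 2/5 * 1463/5
= 2926/25 = 117.04

117.04


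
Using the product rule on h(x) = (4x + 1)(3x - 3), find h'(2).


Let u(x) = 4x + 1 and v(x) = 3x - 3
u'(x) = 4
v'(x) = 3
Product rule: h'(x) = u'(x)*v(x) + u(x)*v'(x)
= 4 * (3x - 3) + (4x + 1) * 3
At x = 2:
u(2) = 4 * 2 + 1 = 9
v(2) = 3 * 2 - 3 = 3
h'(2) = 4 * 3 + 9 * 3
= 12 + 27
= 39

39


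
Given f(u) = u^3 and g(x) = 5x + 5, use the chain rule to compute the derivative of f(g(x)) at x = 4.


Using the chain rule: (f(g(x)))' = f'(g(x)) * g'(x)
First, find g(4):
g(4) = 5 * 4 + 5 = 25
Next, f'(u) = 3u^2
And g'(x) = 5
So f'(g(4)) * g'(4)
= 3 * 25^2 * 5
= 3 * 625 * 5
= 9375

9375


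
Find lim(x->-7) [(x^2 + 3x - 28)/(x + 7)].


Direct substitution gives 0/0, so we factor the numerator.
Factor: (x^2 + 3x - 28) = (x + 7)(x - 4)
Cancel the common factor (x + 7):
(x^2 + 3x - 28)/(x + 7) = (x - 4)
Now substitute x = -7:
= (-7) - (4) = -11

-11


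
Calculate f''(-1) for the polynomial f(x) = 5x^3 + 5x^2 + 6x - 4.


First derivative:
f'(x) = 15x^2 + 10x + 6
Second derivative:
f''(x) = 30x + 10
Substitute x = -1:
f''(-1) = 30 * (-1) + 10
= -30 + 10
= -20

-20


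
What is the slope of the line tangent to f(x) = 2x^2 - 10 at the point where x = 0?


The slope of the tangent line equals f'(x) at the point.
f(x) = 2x^2 - 10
f'(x) = 4x
At x = 0:
f'(0) = 4 * 0 + 0
= 0 + 0
= 0

0


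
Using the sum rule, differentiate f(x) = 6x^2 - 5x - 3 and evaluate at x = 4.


Differentiate term by term using power and sum rules:
f(x) = 6x^2 - 5x - 3
f'(x) = 12x - 5
Substitute x = 4:
f'(4) = 12 * 4 - 5
= 48 - 5
= 43

43


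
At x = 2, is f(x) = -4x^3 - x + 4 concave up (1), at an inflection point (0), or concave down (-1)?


Concavity is determined by the sign of f''(x).
f(x) = -4x^3 - x + 4
f'(x) = -12x^2 - 1
f''(x) = -24x
f''(2) = -24 * 2 + 0
= -48 + 0
= -48
Since f''(2) < 0, the function is concave down (-1)

-1


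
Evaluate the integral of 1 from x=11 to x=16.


The integral of a constant k over [a, b] equals k * (b - a).
integral from 11 to 16 of 1 dx
= 1 * (16 - 11)
= 1 * 5
= 5

5


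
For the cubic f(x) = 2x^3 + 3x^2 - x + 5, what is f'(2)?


Differentiate f(x) = 2x^3 + 3x^2 - x + 5 term by term:
f'(x) = 6x^2 + 6x - 1
Substitute x = 2:
f'(2) = 6 * 2^2 + 6 * 2 - 1
= 24 + 12 - 1
= 35

35


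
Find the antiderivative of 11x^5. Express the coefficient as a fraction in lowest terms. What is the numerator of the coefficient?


Apply the power rule for integration:
integral of ax^n dx = a/(n+1) * x^(n+1) + C
integral of 11x^5 dx
= 11/6 * x^6 + C
The coefficient in lowest terms is 11/6, and its numerator is 11

11


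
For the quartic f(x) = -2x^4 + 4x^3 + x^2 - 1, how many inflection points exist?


Inflection points occur where f''(x) = 0 and concavity changes.
f(x) = -2x^4 + 4x^3 + x^2 - 1
f'(x) = -8x^3 + 12x^2 + 2x
f''(x) = -24x^2 + 24x + 2
This is a quadratic in x. Use the discriminant to count real roots.
Discriminant = (24)^2 - 4 * (-24) * 2
= 576 - (-192)
= 768
Since discriminant > 0, f''(x) = 0 has 2 distinct real solutions.
A quadratic with two distinct real roots changes sign at each root, so concavity changes at both.
Number of inflection points: 2

2


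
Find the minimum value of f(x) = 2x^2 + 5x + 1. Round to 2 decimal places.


For a quadratic f(x) = ax^2 + bx + c with a > 0, the minimum is at the vertex.
Vertex x-coordinate: x = -b/(2a)
x = -(5) / (2 * 2)
x = -5/4
Substitute back to find the minimum value:
f(-5/4) = 2 * (-5/4)^2 + 5 * (-5/4) + 1
= 25/8 - 25/4 + 1
= -17/8 ≈ -2.13

-2.13


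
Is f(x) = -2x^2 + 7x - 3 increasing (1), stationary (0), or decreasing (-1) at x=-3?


Compute f'(x) to determine behavior:
f'(x) = -4x + 7
f'(-3) = -4 * (-3) + 7
= 12 + 7
= 19
Since f'(-3) > 0, the function is increasing (1)

1


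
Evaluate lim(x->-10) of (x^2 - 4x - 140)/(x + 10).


Direct substitution gives 0/0, so we factor the numerator.
Factor: (x^2 - 4x - 140) = (x + 10)(x - 14)
Cancel the common factor (x + 10):
(x^2 - 4x - 140)/(x + 10) = (x - 14)
Now substitute x = -10:
= (-10) - (14) = -24

-24


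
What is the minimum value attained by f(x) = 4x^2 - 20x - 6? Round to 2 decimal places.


For a quadratic f(x) = ax^2 + bx + c with a > 0, the minimum is at the vertex.
Vertex x-coordinate: x = -b/(2a)
x = -(-20) / (2 * 4)
x = 20/8 = 5/2
Substitute back to find the minimum value:
f(5/2) = 4 * (5/2)^2 - 20 * (5/2) - 6
= 25 - 50 - 6
= -31 = -31.00

-31.00


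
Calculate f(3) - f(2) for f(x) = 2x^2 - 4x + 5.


Net change = f(b) - f(a)
f(x) = 2x^2 - 4x + 5
Compute f(3):
f(3) = 2 * 3^2 - 4 * 3 + 5
= 18 - 12 + 5
= 11
Compute f(2):
f(2) = 2 * 2^2 - 4 * 2 + 5
= 8 - 8 + 5
= 5
Net change = 11 - 5 = 6

6


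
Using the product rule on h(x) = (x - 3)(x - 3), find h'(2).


Let u(x) = x - 3 and v(x) = x - 3
u'(x) = 1
v'(x) = 1
Product rule: h'(x) = u'(x)*v(x) + u(x)*v'(x)
= 1 * (x - 3) + (x - 3) * 1
At x = 2:
u(2) = 1 * 2 - 3 = -1
v(2) = 1 * 2 - 3 = -1
h'(2) = 1 * (-1) + (-1) * 1
= -1 - 1
= -2

-2


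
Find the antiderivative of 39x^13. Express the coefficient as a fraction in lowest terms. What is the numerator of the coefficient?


Apply the power rule for integration:
integral of ax^n dx = a/(n+1) * x^(n+1) + C
integral of 39x^13 dx
= 39/14 * x^14 + C
The coefficient in lowest terms is 39/14, and its numerator is 39

39


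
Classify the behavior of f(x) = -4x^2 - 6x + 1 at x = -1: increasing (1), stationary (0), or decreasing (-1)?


Compute f'(x) to determine behavior:
f'(x) = -8x - 6
f'(-1) = -8 * (-1) - 6
= 8 - 6
= 2
Since f'(-1) > 0, the function is increasing (1)

1


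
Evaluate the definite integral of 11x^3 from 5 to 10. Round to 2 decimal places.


Find the antiderivative of 11x^3:
F(x) = 11/4 * x^4
Apply the Fundamental Theorem of Calculus:
F(10) - F(5)
= 11/4 * 10^4 - 11/4 * 5^4
= 11/4 * (10000 - 625)
= 11/4 * 9375
= 103125/4 = 25781.25

25781.25


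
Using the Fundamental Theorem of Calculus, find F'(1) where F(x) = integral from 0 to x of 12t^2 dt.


By the Fundamental Theorem of Calculus (Part 1):
If F(x) = integral from 0 to x of f(t) dt, then F'(x) = f(x)
Here f(t) = 12t^2
So F'(x) = 12x^2
Evaluate at x = 1:
F'(1) = 12 * 1^2
= 12 * 1
= 12

12


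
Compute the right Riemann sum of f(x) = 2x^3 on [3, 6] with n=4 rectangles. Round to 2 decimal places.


Right Riemann sum uses right endpoints of each subinterval.
Interval: [3, 6], n = 4
dx = (6 - 3) / 4 = 3/4
Right endpoints: [15/4, 9/2, 21/4, 6]
f values: [3375/32, 729/4, 9261/32, 432]
Sum = dx * (sum of f values)
= 3/4 * 8073/8
= 24219/32 ≈ 756.84

756.84


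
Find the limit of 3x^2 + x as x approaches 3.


Since polynomials are continuous, we use direct substitution.
lim(x->3) of 3x^2 + x
= 3 * 3^2 + 1 * 3 + 0
= 27 + 3 + 0
= 30

30


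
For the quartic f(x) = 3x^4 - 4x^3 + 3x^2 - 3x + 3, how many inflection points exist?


Inflection points occur where f''(x) = 0 and concavity changes.
f(x) = 3x^4 - 4x^3 + 3x^2 - 3x + 3
f'(x) = 12x^3 - 12x^2 + 6x - 3
f''(x) = 36x^2 - 24x + 6
This is a quadratic in x. Use the discriminant to count real roots.
Discriminant = (-24)^2 - 4 * 36 * 6
= 576 - 864
= -288
Since discriminant < 0, f''(x) = 0 has no real solutions.
Number of inflection points: 0

0


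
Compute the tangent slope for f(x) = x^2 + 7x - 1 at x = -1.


The slope of the tangent line equals f'(x) at the point.
f(x) = x^2 + 7x - 1
f'(x) = 2x + 7
At x = -1:
f'(-1) = 2 * (-1) + 7
= -2 + 7
= 5

5


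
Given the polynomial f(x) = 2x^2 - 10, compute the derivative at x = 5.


Differentiate term by term using power and sum rules:
f(x) = 2x^2 - 10
f'(x) = 4x
Substitute x = 5:
f'(5) = 4 * 5 + 0
= 20 + 0
= 20

20


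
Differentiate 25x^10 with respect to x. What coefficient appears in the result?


We apply the power rule: d/dx [ax^n] = a*n * x^(n-1)
d/dx [25x^10]
= 25 * 10 * x^(10-1)
= 250x^9
The coefficient is 250

250


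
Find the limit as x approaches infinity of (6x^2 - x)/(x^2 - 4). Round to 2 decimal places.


For limits at infinity with equal-degree polynomials,
we compare leading coefficients.
Numerator leading term: 6x^2
Denominator leading term: x^2
Divide both by x^2:
lim = (6 - 1/x) / (1 - 4/x^2)
As x -> infinity, the 1/x and 1/x^2 terms vanish:
= 6/1 = 6 = 6.00

6.00


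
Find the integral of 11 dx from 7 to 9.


The integral of a constant k over [a, b] equals k * (b - a).
integral from 7 to 9 of 11 dx
= 11 * (9 - 7)
= 11 * 2
= 22

22


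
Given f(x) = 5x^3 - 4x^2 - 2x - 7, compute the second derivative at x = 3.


First derivative:
f'(x) = 15x^2 - 8x - 2
Second derivative:
f''(x) = 30x - 8
Substitute x = 3:
f''(3) = 30 * 3 - 8
= 90 - 8
= 82

82


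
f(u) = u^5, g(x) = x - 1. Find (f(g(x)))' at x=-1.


Using the chain rule: (f(g(x)))' = f'(g(x)) * g'(x)
First, find g(-1):
g(-1) = 1 * (-1) - 1 = -2
Next, f'(u) = 5u^4
And g'(x) = 1
So f'(g(-1)) * g'(-1)
= 5 * (-2)^4 * 1
= 5 * 16 * 1
= 80

80


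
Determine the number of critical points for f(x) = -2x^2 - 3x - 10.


Find where f'(x) = 0:
f'(x) = -4x - 3
Set f'(x) = 0:
-4x - 3 = 0
x = 3 / (-4) = -3/4
This is a linear equation in x, so there is exactly one solution.
Number of critical points: 1

1


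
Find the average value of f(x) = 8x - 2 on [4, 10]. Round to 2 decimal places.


Average value = 1/(b-a) * integral from a to b of f(x) dx
First compute the integral of 8x - 2:
F(x) = 4x^2 - 2x
F(10) = 4 * 100 - 2 * 10 = 380
F(4) = 4 * 16 - 2 * 4 = 56
Integral = 380 - 56 = 324
Average = 324 / (10 - 4) = 324 / 6
= 54 = 54.00

54.00


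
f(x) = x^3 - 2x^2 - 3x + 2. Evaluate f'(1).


Differentiate f(x) = x^3 - 2x^2 - 3x + 2 term by term:
f'(x) = 3x^2 - 4x - 3
Substitute x = 1:
f'(1) = 3 * 1^2 - 4 * 1 - 3
= 3 - 4 - 3
= -4

-4


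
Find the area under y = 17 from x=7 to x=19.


The area under a constant function y = 17 is a rectangle.
Width = 19 - 7 = 12
Height = 17
Area = width * height
= 12 * 17
= 204

204


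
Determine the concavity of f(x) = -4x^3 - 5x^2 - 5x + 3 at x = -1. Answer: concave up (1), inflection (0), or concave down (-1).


Concavity is determined by the sign of f''(x).
f(x) = -4x^3 - 5x^2 - 5x + 3
f'(x) = -12x^2 - 10x - 5
f''(x) = -24x - 10
f''(-1) = -24 * (-1) - 10
= 24 - 10
= 14
Since f''(-1) > 0, the function is concave up (1)

1


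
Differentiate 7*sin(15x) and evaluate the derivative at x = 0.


Apply the chain rule to differentiate 7*sin(15x):
d/dx [7*sin(15x)]
= 7 * cos(15x) * d/dx(15x)
= 7 * 15 * cos(15x)
= 105 * cos(15x)
Evaluate at x = 0:
= 105 * cos(0)
= 105 * 1
= 105

105


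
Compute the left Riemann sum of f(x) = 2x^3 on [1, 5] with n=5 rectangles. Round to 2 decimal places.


Left Riemann sum uses left endpoints of each subinterval.
Interval: [1, 5], n = 5
dx = (5 - 1) / 5 = 4/5
Left endpoints: [1, 9/5, 13/5, 17/5, 21/5]
f values: [2, 1458/125, 4394/125, 9826/125, 18522/125]
Sum = dx * (sum of f values)
= 4/5 * 1378/5
= 5512/25 = 220.48

220.48


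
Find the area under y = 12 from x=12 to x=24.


The area under a constant function y = 12 is a rectangle.
Width = 24 - 12 = 12
Height = 12
Area = width * height
= 12 * 12
= 144

144


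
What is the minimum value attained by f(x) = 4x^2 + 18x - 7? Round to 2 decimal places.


For a quadratic f(x) = ax^2 + bx + c with a > 0, the minimum is at the vertex.
Vertex x-coordinate: x = -b/(2a)
x = -(18) / (2 * 4)
x = -18/8 = -9/4
Substitute back to find the minimum value:
f(-9/4) = 4 * (-9/4)^2 + 18 * (-9/4) - 7
= 81/4 - 81/2 - 7
= -109/4 = -27.25

-27.25


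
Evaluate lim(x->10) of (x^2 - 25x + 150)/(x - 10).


Direct substitution gives 0/0, so we factor the numerator.
Factor: (x^2 - 25x + 150) = (x - 10)(x - 15)
Cancel the common factor (x - 10):
(x^2 - 25x + 150)/(x - 10) = (x - 15)
Now substitute x = 10:
= (10) - (15) = -5

-5


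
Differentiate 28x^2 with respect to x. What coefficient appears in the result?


We apply the power rule: d/dx [ax^n] = a*n * x^(n-1)
d/dx [28x^2]
= 28 * 2 * x^(2-1)
= 56x
The coefficient is 56

56


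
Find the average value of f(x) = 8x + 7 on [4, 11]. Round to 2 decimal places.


Average value = 1/(b-a) * integral from a to b of f(x) dx
First compute the integral of 8x + 7:
F(x) = 4x^2 + 7x
F(11) = 4 * 121 + 7 * 11 = 561
F(4) = 4 * 16 + 7 * 4 = 92
Integral = 561 - 92 = 469
Average = 469 / (11 - 4) = 469 / 7
= 67 = 67.00

67.00


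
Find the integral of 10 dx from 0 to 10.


The integral of a constant k over [a, b] equals k * (b - a).
integral from 0 to 10 of 10 dx
= 10 * (10 - 0)
= 10 * 10
= 100

100


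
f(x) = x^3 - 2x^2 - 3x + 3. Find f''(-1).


First derivative:
f'(x) = 3x^2 - 4x - 3
Second derivative:
f''(x) = 6x - 4
Substitute x = -1:
f''(-1) = 6 * (-1) - 4
= -6 - 4
= -10

-10


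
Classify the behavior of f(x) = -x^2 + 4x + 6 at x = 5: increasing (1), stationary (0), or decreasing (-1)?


Compute f'(x) to determine behavior:
f'(x) = -2x + 4
f'(5) = -2 * 5 + 4
= -10 + 4
= -6
Since f'(5) < 0, the function is decreasing (-1)

-1


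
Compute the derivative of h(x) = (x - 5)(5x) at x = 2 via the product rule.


Let u(x) = x - 5 and v(x) = 5x
u'(x) = 1
v'(x) = 5
Product rule: h'(x) = u'(x)*v(x) + u(x)*v'(x)
= 1 * (5x) + (x - 5) * 5
At x = 2:
u(2) = 1 * 2 - 5 = -3
v(2) = 5 * 2 + 0 = 10
h'(2) = 1 * 10 + (-3) * 5
= 10 - 15
= -5

-5


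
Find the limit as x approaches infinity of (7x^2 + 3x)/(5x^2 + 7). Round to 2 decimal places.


For limits at infinity with equal-degree polynomials,
we compare leading coefficients.
Numerator leading term: 7x^2
Denominator leading term: 5x^2
Divide both by x^2:
lim = (7 + 3/x) / (5 + 7/x^2)
As x -> infinity, the 1/x and 1/x^2 terms vanish:
= 7/5 = 1.40

1.40


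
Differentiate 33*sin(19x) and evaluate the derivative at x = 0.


Apply the chain rule to differentiate 33*sin(19x):
d/dx [33*sin(19x)]
= 33 * cos(19x) * d/dx(19x)
= 33 * 19 * cos(19x)
= 627 * cos(19x)
Evaluate at x = 0:
= 627 * cos(0)
= 627 * 1
= 627

627


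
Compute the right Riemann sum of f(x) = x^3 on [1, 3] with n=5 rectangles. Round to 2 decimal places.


Right Riemann sum uses right endpoints of each subinterval.
Interval: [1, 3], n = 5
dx = (3 - 1) / 5 = 2/5
Right endpoints: [7/5, 9/5, 11/5, 13/5, 3]
f values: [343/125, 729/125, 1331/125, 2197/125, 27]
Sum = dx * (sum of f values)
= 2/5 * 319/5
= 638/25 = 25.52

25.52


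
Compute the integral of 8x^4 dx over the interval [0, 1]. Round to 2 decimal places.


Find the antiderivative of 8x^4:
F(x) = 8/5 * x^5
Apply the Fundamental Theorem of Calculus:
F(1) - F(0)
= 8/5 * 1^5 - 8/5 * 0^5
= 8/5 * (1 - 0)
= 8/5 * 1
= 8/5 = 1.60

1.60


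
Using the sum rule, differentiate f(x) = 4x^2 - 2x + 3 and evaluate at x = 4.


Differentiate term by term using power and sum rules:
f(x) = 4x^2 - 2x + 3
f'(x) = 8x - 2
Substitute x = 4:
f'(4) = 8 * 4 - 2
= 32 - 2
= 30

30


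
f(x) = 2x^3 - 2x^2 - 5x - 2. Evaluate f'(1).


Differentiate f(x) = 2x^3 - 2x^2 - 5x - 2 term by term:
f'(x) = 6x^2 - 4x - 5
Substitute x = 1:
f'(1) = 6 * 1^2 - 4 * 1 - 5
= 6 - 4 - 5
= -3

-3


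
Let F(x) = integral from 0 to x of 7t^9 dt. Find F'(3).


By the Fundamental Theorem of Calculus (Part 1):
If F(x) = integral from 0 to x of f(t) dt, then F'(x) = f(x)
Here f(t) = 7t^9
So F'(x) = 7x^9
Evaluate at x = 3:
F'(3) = 7 * 3^9
= 7 * 19683
= 137781

137781


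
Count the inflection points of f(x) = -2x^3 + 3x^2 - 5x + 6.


Inflection points occur where f''(x) = 0 and concavity changes.
f(x) = -2x^3 + 3x^2 - 5x + 6
f'(x) = -6x^2 + 6x - 5
f''(x) = -12x + 6
Set f''(x) = 0:
-12x + 6 = 0
x = -6 / (-12) = 1/2
Since f''(x) is linear (degree 1), it changes sign at this point.
Therefore there is exactly 1 inflection point.

1


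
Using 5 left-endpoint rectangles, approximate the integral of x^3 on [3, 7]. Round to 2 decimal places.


Left Riemann sum uses left endpoints of each subinterval.
Interval: [3, 7], n = 5
dx = (7 - 3) / 5 = 4/5
Left endpoints: [3, 19/5, 23/5, 27/5, 31/5]
f values: [27, 6859/125, 12167/125, 19683/125, 29791/125]
Sum = dx * (sum of f values)
= 4/5 * 575
= 460 = 460.00

460.00


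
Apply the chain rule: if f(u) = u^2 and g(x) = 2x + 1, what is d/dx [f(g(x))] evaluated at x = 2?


Using the chain rule: (f(g(x)))' = f'(g(x)) * g'(x)
First, find g(2):
g(2) = 2 * 2 + 1 = 5
Next, f'(u) = 2u
And g'(x) = 2
So f'(g(2)) * g'(2)
= 2 * 5 * 2
= 20

20


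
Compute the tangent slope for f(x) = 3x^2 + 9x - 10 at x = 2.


The slope of the tangent line equals f'(x) at the point.
f(x) = 3x^2 + 9x - 10
f'(x) = 6x + 9
At x = 2:
f'(2) = 6 * 2 + 9
= 12 + 9
= 21

21


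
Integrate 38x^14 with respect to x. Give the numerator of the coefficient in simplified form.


Apply the power rule for integration:
integral of ax^n dx = a/(n+1) * x^(n+1) + C
integral of 38x^14 dx
= 38/15 * x^15 + C
The coefficient in lowest terms is 38/15, and its numerator is 38

38


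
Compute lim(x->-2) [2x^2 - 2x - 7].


Since polynomials are continuous, we use direct substitution.
lim(x->-2) of 2x^2 - 2x - 7
= 2 * (-2)^2 - 2 * (-2) - 7
= 8 + 4 - 7
= 5

5


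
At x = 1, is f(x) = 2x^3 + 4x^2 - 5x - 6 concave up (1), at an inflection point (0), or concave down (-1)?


Concavity is determined by the sign of f''(x).
f(x) = 2x^3 + 4x^2 - 5x - 6
f'(x) = 6x^2 + 8x - 5
f''(x) = 12x + 8
f''(1) = 12 * 1 + 8
= 12 + 8
= 20
Since f''(1) > 0, the function is concave up (1)

1


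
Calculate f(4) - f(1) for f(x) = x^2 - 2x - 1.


Net change = f(b) - f(a)
f(x) = x^2 - 2x - 1
Compute f(4):
f(4) = 1 * 4^2 - 2 * 4 - 1
= 16 - 8 - 1
= 7
Compute f(1):
f(1) = 1 * 1^2 - 2 * 1 - 1
= 1 - 2 - 1
= -2
Net change = 7 - (-2) = 9

9


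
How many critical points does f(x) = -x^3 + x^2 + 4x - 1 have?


Find where f'(x) = 0:
f(x) = -x^3 + x^2 + 4x - 1
f'(x) = -3x^2 + 2x + 4
This is a quadratic in x. Use the discriminant to count real roots.
Discriminant = (2)^2 - 4 * (-3) * 4
= 4 - (-48)
= 52
Since discriminant > 0, f'(x) = 0 has 2 real solutions.
Number of critical points: 2

2


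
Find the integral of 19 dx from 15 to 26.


The integral of a constant k over [a, b] equals k * (b - a).
integral from 15 to 26 of 19 dx
= 19 * (26 - 15)
= 19 * 11
= 209

209


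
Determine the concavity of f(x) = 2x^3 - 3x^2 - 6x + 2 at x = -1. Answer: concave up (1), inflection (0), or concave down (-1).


Concavity is determined by the sign of f''(x).
f(x) = 2x^3 - 3x^2 - 6x + 2
f'(x) = 6x^2 - 6x - 6
f''(x) = 12x - 6
f''(-1) = 12 * (-1) - 6
= -12 - 6
= -18
Since f''(-1) < 0, the function is concave down (-1)

-1


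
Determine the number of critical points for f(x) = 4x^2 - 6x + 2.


Find where f'(x) = 0:
f'(x) = 8x - 6
Set f'(x) = 0:
8x - 6 = 0
x = 6 / 8 = 3/4
This is a linear equation in x, so there is exactly one solution.
Number of critical points: 1

1


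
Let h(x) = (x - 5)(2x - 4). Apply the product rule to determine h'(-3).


Let u(x) = x - 5 and v(x) = 2x - 4
u'(x) = 1
v'(x) = 2
Product rule: h'(x) = u'(x)*v(x) + u(x)*v'(x)
= 1 * (2x - 4) + (x - 5) * 2
At x = -3:
u(-3) = 1 * (-3) - 5 = -8
v(-3) = 2 * (-3) - 4 = -10
h'(-3) = 1 * (-10) + (-8) * 2
= -10 - 16
= -26

-26


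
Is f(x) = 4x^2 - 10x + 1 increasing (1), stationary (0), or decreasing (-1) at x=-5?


Compute f'(x) to determine behavior:
f'(x) = 8x - 10
f'(-5) = 8 * (-5) - 10
= -40 - 10
= -50
Since f'(-5) < 0, the function is decreasing (-1)

-1


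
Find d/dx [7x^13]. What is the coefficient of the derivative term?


We apply the power rule: d/dx [ax^n] = a*n * x^(n-1)
d/dx [7x^13]
= 7 * 13 * x^(13-1)
= 91x^12
The coefficient is 91

91


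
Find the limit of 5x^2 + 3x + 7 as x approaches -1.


Since polynomials are continuous, we use direct substitution.
lim(x->-1) of 5x^2 + 3x + 7
= 5 * (-1)^2 + 3 * (-1) + 7
= 5 - 3 + 7
= 9

9


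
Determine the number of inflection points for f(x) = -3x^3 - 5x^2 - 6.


Inflection points occur where f''(x) = 0 and concavity changes.
f(x) = -3x^3 - 5x^2 - 6
f'(x) = -9x^2 - 10x
f''(x) = -18x - 10
Set f''(x) = 0:
-18x - 10 = 0
x = 10 / (-18) = -5/9
Since f''(x) is linear (degree 1), it changes sign at this point.
Therefore there is exactly 1 inflection point.

1


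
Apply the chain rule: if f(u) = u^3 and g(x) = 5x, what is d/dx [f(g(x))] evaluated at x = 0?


Using the chain rule: (f(g(x)))' = f'(g(x)) * g'(x)
First, find g(0):
g(0) = 5 * 0 + 0 = 0
Next, f'(u) = 3u^2
And g'(x) = 5
So f'(g(0)) * g'(0)
= 3 * 0^2 * 5
= 3 * 0 * 5
= 0

0


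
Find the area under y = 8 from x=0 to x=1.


The area under a constant function y = 8 is a rectangle.
Width = 1 - 0 = 1
Height = 8
Area = width * height
= 1 * 8
= 8

8


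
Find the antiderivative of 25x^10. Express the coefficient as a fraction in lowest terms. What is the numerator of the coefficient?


Apply the power rule for integration:
integral of ax^n dx = a/(n+1) * x^(n+1) + C
integral of 25x^10 dx
= 25/11 * x^11 + C
The coefficient in lowest terms is 25/11, and its numerator is 25

25


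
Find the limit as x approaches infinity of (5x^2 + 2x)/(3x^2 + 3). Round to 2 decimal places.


For limits at infinity with equal-degree polynomials,
we compare leading coefficients.
Numerator leading term: 5x^2
Denominator leading term: 3x^2
Divide both by x^2:
lim = (5 + 2/x) / (3 + 3/x^2)
As x -> infinity, the 1/x and 1/x^2 terms vanish:
= 5/3 ≈ 1.67

1.67


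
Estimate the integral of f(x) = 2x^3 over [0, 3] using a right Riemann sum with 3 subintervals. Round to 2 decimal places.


Right Riemann sum uses right endpoints of each subinterval.
Interval: [0, 3], n = 3
dx = (3 - 0) / 3 = 1
Right endpoints: [1, 2, 3]
f values: [2, 16, 54]
Sum = dx * (sum of f values)
= 1 * 72
= 72 = 72.00

72.00


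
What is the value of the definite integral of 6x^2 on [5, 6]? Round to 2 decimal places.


Find the antiderivative of 6x^2:
F(x) = 6/3 * x^3
Apply the Fundamental Theorem of Calculus:
F(6) - F(5)
= 6/3 * 6^3 - 6/3 * 5^3
= 6/3 * (216 - 125)
= 6/3 * 91
= 182 = 182.00

182.00


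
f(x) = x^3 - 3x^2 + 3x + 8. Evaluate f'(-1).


Differentiate f(x) = x^3 - 3x^2 + 3x + 8 term by term:
f'(x) = 3x^2 - 6x + 3
Substitute x = -1:
f'(-1) = 3 * (-1)^2 - 6 * (-1) + 3
= 3 + 6 + 3
= 12

12


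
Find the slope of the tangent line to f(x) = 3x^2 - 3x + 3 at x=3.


The slope of the tangent line equals f'(x) at the point.
f(x) = 3x^2 - 3x + 3
f'(x) = 6x - 3
At x = 3:
f'(3) = 6 * 3 - 3
= 18 - 3
= 15

15


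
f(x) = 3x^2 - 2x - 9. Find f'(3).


Differentiate term by term using power and sum rules:
f(x) = 3x^2 - 2x - 9
f'(x) = 6x - 2
Substitute x = 3:
f'(3) = 6 * 3 - 2
= 18 - 2
= 16

16


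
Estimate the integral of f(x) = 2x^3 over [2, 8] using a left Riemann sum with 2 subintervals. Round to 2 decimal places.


Left Riemann sum uses left endpoints of each subinterval.
Interval: [2, 8], n = 2
dx = (8 - 2) / 2 = 3
Left endpoints: [2, 5]
f values: [16, 250]
Sum = dx * (sum of f values)
= 3 * 266
= 798 = 798.00

798.00


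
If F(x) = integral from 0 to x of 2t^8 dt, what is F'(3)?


By the Fundamental Theorem of Calculus (Part 1):
If F(x) = integral from 0 to x of f(t) dt, then F'(x) = f(x)
Here f(t) = 2t^8
So F'(x) = 2x^8
Evaluate at x = 3:
F'(3) = 2 * 3^8
= 2 * 6561
= 13122

13122
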